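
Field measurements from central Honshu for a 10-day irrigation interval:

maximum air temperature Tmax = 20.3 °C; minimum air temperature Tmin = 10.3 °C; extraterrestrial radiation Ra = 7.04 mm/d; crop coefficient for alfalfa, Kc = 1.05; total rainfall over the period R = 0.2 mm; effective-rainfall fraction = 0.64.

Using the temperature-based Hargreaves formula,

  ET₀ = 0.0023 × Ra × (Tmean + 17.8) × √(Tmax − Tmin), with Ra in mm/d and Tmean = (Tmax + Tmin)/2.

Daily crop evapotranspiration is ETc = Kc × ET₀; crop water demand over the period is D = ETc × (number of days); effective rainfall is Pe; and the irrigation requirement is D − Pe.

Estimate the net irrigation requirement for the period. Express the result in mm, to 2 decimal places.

17.67 mm

Tmean = (20.3 + 10.3)/2 = 15.30 °C
ET₀ = 0.0023 × 7.04 × (15.30 + 17.8) × √10.0 = 0.0023 × 7.04 × 33.10 × 3.1623 = 1.6949 mm/d
ETc = Kc × ET₀ = 1.05 × 1.6949 = 1.7796 mm/d
Crop demand D = ETc × 10 d = 1.7796 × 10 = 17.796 mm
Pe = 0.64 × 0.2 = 0.128 mm
D − Pe = 17.796 − 0.128 = 17.668 mm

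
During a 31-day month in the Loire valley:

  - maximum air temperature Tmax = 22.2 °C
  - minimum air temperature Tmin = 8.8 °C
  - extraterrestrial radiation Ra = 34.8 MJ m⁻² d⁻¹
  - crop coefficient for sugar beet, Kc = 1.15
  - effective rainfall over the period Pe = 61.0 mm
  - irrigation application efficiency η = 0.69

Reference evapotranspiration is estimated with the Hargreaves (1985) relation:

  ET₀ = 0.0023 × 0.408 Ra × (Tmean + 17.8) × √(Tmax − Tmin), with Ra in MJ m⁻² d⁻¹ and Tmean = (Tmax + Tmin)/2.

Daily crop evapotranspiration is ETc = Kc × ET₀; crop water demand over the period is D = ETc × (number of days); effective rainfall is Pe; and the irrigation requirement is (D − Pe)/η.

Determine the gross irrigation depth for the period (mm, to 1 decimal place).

Tmean = (22.2 + 8.8)/2 = 15.50 °C
0.408 Ra = 0.408 × 34.8 = 14.1984 mm/d equivalent
ET₀ = 0.0023 × 14.1984 × (15.50 + 17.8) × √13.4 = 0.0023 × 14.1984 × 33.30 × 3.6606 = 3.9807 mm/d
ETc = Kc × ET₀ = 1.15 × 3.9807 = 4.5778 mm/d
Crop demand D = ETc × 31 d = 4.5778 × 31 = 141.912 mm
D − Pe = 141.912 − 61.0 = 80.912 mm
Gross irrigation = 80.912 / 0.69 = 117.264 mm

117.3 mm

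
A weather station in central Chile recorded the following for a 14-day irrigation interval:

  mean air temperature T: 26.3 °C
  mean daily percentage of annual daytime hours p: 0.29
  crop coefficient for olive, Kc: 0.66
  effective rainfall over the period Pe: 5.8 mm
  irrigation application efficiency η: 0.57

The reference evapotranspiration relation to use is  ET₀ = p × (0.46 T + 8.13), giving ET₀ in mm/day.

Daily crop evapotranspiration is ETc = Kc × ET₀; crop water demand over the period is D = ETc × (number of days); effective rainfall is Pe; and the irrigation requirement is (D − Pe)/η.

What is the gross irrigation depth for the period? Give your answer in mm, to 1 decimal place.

ET₀ = 0.29 × (0.46 × 26.3 + 8.13) = 0.29 × 20.228 = 5.8661 mm/d
ETc = Kc × ET₀ = 0.66 × 5.8661 = 3.8716 mm/d
Crop demand D = ETc × 14 d = 3.8716 × 14 = 54.202 mm
D − Pe = 54.202 − 5.8 = 48.402 mm
Gross irrigation = 48.402 / 0.57 = 84.916 mm

84.9 mm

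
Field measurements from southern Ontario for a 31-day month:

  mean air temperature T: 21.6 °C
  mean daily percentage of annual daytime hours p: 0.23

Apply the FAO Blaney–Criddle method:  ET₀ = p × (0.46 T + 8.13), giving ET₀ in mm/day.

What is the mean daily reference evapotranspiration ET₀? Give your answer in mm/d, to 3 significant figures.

4.16 mm/d

ET₀ = 0.23 × (0.46 × 21.6 + 8.13) = 0.23 × 18.066 = 4.1552 mm/d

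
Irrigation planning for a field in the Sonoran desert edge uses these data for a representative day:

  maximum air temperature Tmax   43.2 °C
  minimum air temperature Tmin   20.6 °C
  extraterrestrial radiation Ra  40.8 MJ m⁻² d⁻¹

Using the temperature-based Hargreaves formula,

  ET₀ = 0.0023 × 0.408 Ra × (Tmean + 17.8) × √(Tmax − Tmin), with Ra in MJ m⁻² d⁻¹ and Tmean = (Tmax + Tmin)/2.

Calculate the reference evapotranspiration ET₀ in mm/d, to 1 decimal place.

9.0 mm/d

Tmean = (43.2 + 20.6)/2 = 31.90 °C
0.408 Ra = 0.408 × 40.8 = 16.6464 mm/d equivalent
ET₀ = 0.0023 × 16.6464 × (31.90 + 17.8) × √22.6 = 0.0023 × 16.6464 × 49.70 × 4.7539 = 9.0460 mm/d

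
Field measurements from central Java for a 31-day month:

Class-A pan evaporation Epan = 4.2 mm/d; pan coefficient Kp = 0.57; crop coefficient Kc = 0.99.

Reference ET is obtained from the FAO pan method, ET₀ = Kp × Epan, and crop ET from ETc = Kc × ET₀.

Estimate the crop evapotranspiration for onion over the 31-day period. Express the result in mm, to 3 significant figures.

ET₀ = 0.57 × 4.2 = 2.3940 mm/d
ETc = Kc × ET₀ = 0.99 × 2.3940 = 2.3701 mm/d
Over 31 days: 2.3701 × 31 = 73.473 mm

73.5 mm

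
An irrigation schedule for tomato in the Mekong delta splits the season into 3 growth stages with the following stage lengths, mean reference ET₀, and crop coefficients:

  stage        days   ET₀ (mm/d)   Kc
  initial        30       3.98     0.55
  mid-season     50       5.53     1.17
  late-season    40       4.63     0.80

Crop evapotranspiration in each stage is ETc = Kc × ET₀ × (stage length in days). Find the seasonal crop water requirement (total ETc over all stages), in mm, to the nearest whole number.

initial: 0.55 × 3.98 × 30 = 65.67 mm
mid-season: 1.17 × 5.53 × 50 = 323.51 mm
late-season: 0.80 × 4.63 × 40 = 148.16 mm
Seasonal total = 537.34 mm

537 mm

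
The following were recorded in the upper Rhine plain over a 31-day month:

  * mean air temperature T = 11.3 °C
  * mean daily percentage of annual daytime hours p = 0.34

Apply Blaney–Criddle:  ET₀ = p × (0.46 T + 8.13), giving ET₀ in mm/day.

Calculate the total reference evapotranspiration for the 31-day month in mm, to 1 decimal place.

140.5 mm

ET₀ = 0.34 × (0.46 × 11.3 + 8.13) = 0.34 × 13.328 = 4.5315 mm/d
Monthly total = 4.5315 × 31 = 140.477 mm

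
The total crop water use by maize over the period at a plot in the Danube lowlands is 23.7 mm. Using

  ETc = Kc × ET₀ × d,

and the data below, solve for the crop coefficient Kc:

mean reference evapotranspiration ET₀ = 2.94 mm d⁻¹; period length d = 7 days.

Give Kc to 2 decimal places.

1.15

ETc = Kc × ET₀ × d  ⇒  Kc = ETc / (ET₀ × d)
Kc = 23.7 / (2.94 × 7) = 23.7 / 20.58 = 1.1516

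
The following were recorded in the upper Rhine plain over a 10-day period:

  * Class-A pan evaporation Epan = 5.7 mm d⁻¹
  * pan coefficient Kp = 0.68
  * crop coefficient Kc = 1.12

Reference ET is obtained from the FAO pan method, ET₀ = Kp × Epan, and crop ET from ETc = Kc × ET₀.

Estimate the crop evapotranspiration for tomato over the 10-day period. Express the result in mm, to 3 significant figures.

43.4 mm

ET₀ = 0.68 × 5.7 = 3.8760 mm/d
ETc = Kc × ET₀ = 1.12 × 3.8760 = 4.3411 mm/d
Over 10 days: 4.3411 × 10 = 43.411 mm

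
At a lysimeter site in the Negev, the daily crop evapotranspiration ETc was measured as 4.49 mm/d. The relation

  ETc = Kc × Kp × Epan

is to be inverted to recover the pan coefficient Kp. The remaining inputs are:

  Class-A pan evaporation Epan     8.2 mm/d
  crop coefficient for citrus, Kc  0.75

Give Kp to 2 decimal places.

0.73

ETc = Kc × Kp × Epan  ⇒  Kp = ETc / (Kc × Epan)
Kp = 4.49 / (0.75 × 8.2) = 4.49 / 6.150 = 0.7301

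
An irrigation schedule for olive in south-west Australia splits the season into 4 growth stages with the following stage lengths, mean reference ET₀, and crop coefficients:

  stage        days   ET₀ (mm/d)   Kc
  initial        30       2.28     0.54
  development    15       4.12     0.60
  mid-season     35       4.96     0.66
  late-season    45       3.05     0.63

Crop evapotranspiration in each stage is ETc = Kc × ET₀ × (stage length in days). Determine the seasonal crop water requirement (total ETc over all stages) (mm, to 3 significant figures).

275 mm

initial: 0.54 × 2.28 × 30 = 36.94 mm
development: 0.60 × 4.12 × 15 = 37.08 mm
mid-season: 0.66 × 4.96 × 35 = 114.58 mm
late-season: 0.63 × 3.05 × 45 = 86.47 mm
Seasonal total = 275.07 mm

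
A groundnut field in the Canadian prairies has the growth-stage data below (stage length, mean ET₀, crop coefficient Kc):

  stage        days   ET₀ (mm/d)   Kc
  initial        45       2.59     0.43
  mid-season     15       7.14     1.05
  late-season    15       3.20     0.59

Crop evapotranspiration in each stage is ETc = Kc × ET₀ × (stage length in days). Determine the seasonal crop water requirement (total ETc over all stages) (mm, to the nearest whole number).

191 mm

initial: 0.43 × 2.59 × 45 = 50.12 mm
mid-season: 1.05 × 7.14 × 15 = 112.46 mm
late-season: 0.59 × 3.20 × 15 = 28.32 mm
Seasonal total = 190.90 mm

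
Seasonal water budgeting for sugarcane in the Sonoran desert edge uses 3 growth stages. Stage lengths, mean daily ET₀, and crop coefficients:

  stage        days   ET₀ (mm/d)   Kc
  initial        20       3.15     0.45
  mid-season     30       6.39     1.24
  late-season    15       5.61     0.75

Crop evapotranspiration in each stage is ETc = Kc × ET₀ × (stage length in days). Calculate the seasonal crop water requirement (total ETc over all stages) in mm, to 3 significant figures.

329 mm

initial: 0.45 × 3.15 × 20 = 28.35 mm
mid-season: 1.24 × 6.39 × 30 = 237.71 mm
late-season: 0.75 × 5.61 × 15 = 63.11 mm
Seasonal total = 329.17 mm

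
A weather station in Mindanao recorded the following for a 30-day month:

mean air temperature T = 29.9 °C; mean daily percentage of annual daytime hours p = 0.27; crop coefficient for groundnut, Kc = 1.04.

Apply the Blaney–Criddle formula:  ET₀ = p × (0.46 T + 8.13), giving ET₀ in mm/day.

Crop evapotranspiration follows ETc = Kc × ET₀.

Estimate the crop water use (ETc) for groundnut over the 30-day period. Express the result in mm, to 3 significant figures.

ET₀ = 0.27 × (0.46 × 29.9 + 8.13) = 0.27 × 21.884 = 5.9087 mm/d
ETc = Kc × ET₀ = 1.04 × 5.9087 = 6.1450 mm/d
Over 30 days: 6.1450 × 30 = 184.350 mm

184 mm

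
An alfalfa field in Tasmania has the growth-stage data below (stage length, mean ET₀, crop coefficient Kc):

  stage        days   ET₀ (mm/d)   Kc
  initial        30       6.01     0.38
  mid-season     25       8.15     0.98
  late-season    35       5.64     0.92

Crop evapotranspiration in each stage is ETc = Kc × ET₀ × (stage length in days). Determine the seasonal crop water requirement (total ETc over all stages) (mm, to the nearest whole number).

450 mm

initial: 0.38 × 6.01 × 30 = 68.51 mm
mid-season: 0.98 × 8.15 × 25 = 199.68 mm
late-season: 0.92 × 5.64 × 35 = 181.61 mm
Seasonal total = 449.80 mm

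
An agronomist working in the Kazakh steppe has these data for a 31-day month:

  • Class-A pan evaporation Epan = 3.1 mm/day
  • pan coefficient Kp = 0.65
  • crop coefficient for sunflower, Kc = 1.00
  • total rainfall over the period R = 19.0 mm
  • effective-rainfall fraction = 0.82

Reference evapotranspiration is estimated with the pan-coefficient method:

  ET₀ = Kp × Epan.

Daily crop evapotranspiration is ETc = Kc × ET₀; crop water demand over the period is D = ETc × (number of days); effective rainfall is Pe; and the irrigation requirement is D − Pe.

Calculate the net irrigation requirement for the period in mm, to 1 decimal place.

46.9 mm

ET₀ = 0.65 × 3.1 = 2.0150 mm/d
ETc = Kc × ET₀ = 1.00 × 2.0150 = 2.0150 mm/d
Crop demand D = ETc × 31 d = 2.0150 × 31 = 62.465 mm
Pe = 0.82 × 19.0 = 15.580 mm
D − Pe = 62.465 − 15.580 = 46.885 mm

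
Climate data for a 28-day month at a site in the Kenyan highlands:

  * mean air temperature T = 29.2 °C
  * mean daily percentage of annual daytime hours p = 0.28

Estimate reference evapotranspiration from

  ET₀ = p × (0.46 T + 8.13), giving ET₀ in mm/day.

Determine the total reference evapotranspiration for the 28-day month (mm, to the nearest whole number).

ET₀ = 0.28 × (0.46 × 29.2 + 8.13) = 0.28 × 21.562 = 6.0374 mm/d
Monthly total = 6.0374 × 28 = 169.047 mm

169 mm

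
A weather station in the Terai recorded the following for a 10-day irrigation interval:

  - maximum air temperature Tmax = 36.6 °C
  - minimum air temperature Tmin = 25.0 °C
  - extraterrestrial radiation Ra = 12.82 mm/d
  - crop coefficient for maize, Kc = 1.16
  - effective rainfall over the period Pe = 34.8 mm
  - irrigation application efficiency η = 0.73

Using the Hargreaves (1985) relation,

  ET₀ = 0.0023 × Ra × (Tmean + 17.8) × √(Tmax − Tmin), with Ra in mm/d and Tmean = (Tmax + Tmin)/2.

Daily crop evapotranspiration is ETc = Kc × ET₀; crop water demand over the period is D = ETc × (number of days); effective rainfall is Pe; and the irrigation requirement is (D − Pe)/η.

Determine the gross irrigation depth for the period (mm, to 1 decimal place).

Tmean = (36.6 + 25.0)/2 = 30.80 °C
ET₀ = 0.0023 × 12.82 × (30.80 + 17.8) × √11.6 = 0.0023 × 12.82 × 48.60 × 3.4059 = 4.8807 mm/d
ETc = Kc × ET₀ = 1.16 × 4.8807 = 5.6616 mm/d
Crop demand D = ETc × 10 d = 5.6616 × 10 = 56.616 mm
D − Pe = 56.616 − 34.8 = 21.816 mm
Gross irrigation = 21.816 / 0.73 = 29.885 mm

29.9 mm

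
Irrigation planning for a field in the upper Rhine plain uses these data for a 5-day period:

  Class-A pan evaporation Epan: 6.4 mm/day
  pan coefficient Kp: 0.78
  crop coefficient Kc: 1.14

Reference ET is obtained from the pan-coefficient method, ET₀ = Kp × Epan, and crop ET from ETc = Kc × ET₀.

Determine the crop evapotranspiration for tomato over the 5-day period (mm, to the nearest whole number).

ET₀ = 0.78 × 6.4 = 4.9920 mm/d
ETc = Kc × ET₀ = 1.14 × 4.9920 = 5.6909 mm/d
Over 5 days: 5.6909 × 5 = 28.455 mm

28 mm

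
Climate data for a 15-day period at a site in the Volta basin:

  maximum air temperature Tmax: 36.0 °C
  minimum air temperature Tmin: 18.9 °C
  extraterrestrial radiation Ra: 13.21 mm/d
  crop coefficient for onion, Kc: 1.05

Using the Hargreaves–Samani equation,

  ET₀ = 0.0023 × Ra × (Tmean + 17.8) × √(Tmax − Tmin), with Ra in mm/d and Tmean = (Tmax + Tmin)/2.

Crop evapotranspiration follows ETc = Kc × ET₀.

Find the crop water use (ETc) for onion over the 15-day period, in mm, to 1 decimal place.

89.5 mm

Tmean = (36.0 + 18.9)/2 = 27.45 °C
ET₀ = 0.0023 × 13.21 × (27.45 + 17.8) × √17.1 = 0.0023 × 13.21 × 45.25 × 4.1352 = 5.6852 mm/d
ETc = Kc × ET₀ = 1.05 × 5.6852 = 5.9695 mm/d
Over 15 days: 5.9695 × 15 = 89.543 mm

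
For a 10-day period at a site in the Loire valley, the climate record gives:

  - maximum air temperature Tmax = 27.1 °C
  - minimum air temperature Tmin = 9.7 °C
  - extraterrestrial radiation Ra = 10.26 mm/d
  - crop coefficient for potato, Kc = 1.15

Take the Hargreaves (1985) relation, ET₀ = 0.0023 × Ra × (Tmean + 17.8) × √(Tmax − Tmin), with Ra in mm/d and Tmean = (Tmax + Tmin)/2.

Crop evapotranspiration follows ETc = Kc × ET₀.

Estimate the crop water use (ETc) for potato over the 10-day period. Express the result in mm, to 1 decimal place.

Tmean = (27.1 + 9.7)/2 = 18.40 °C
ET₀ = 0.0023 × 10.26 × (18.40 + 17.8) × √17.4 = 0.0023 × 10.26 × 36.20 × 4.1713 = 3.5633 mm/d
ETc = Kc × ET₀ = 1.15 × 3.5633 = 4.0978 mm/d
Over 10 days: 4.0978 × 10 = 40.978 mm

41.0 mm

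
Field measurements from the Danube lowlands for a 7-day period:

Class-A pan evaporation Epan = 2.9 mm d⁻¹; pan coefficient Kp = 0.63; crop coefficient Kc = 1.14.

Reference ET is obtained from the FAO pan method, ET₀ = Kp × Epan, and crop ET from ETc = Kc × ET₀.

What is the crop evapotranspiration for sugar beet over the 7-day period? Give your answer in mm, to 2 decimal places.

ET₀ = 0.63 × 2.9 = 1.8270 mm/d
ETc = Kc × ET₀ = 1.14 × 1.8270 = 2.0828 mm/d
Over 7 days: 2.0828 × 7 = 14.580 mm

14.58 mm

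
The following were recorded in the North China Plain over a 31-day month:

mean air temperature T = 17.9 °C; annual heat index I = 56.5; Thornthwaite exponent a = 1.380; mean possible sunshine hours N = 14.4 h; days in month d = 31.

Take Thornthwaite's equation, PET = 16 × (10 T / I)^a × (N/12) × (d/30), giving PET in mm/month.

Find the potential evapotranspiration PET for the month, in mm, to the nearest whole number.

97 mm

10T/I = 10 × 17.9 / 56.5 = 3.1681
(10T/I)^a = 3.1681^1.380 = 4.9102
Uncorrected PET = 16 × 4.9102 = 78.563 mm
Correction = (N/12)(d/30) = (14.4/12)(31/30) = 1.2400
PET = 78.563 × 1.2400 = 97.418 mm/month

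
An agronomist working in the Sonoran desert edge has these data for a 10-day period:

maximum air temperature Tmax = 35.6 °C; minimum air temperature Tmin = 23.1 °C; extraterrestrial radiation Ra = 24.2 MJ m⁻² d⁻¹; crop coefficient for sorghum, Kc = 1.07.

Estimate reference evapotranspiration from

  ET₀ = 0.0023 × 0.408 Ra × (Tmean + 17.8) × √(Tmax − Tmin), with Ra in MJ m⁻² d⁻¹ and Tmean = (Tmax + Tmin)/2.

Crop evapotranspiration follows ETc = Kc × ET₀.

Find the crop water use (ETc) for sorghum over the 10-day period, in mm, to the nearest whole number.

41 mm

Tmean = (35.6 + 23.1)/2 = 29.35 °C
0.408 Ra = 0.408 × 24.2 = 9.8736 mm/d equivalent
ET₀ = 0.0023 × 9.8736 × (29.35 + 17.8) × √12.5 = 0.0023 × 9.8736 × 47.15 × 3.5355 = 3.7856 mm/d
ETc = Kc × ET₀ = 1.07 × 3.7856 = 4.0506 mm/d
Over 10 days: 4.0506 × 10 = 40.506 mm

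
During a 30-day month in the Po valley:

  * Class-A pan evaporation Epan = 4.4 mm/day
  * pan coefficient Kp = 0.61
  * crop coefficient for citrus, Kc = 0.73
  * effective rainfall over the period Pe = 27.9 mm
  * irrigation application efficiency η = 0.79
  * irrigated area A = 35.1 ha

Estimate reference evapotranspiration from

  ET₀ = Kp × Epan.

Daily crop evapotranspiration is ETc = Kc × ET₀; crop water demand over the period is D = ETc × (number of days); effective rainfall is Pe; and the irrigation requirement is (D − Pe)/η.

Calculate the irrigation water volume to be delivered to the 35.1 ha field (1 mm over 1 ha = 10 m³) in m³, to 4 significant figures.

ET₀ = 0.61 × 4.4 = 2.6840 mm/d
ETc = Kc × ET₀ = 0.73 × 2.6840 = 1.9593 mm/d
Crop demand D = ETc × 30 d = 1.9593 × 30 = 58.779 mm
D − Pe = 58.779 − 27.9 = 30.879 mm
Gross irrigation = 30.879 / 0.79 = 39.087 mm
Volume = 39.087 mm × 35.1 ha × 10 = 13719.5 m³

13720 m³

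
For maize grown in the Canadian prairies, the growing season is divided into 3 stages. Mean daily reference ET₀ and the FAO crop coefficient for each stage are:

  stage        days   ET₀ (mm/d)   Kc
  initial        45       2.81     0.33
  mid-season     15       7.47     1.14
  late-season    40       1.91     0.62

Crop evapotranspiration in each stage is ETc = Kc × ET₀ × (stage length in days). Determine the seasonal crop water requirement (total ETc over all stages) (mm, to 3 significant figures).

217 mm

initial: 0.33 × 2.81 × 45 = 41.73 mm
mid-season: 1.14 × 7.47 × 15 = 127.74 mm
late-season: 0.62 × 1.91 × 40 = 47.37 mm
Seasonal total = 216.84 mm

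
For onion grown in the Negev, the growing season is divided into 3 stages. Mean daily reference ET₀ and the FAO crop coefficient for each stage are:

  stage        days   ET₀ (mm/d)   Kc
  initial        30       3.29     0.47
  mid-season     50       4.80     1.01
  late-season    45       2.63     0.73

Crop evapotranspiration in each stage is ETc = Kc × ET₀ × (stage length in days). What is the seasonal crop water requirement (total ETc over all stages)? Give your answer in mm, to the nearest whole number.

375 mm

initial: 0.47 × 3.29 × 30 = 46.39 mm
mid-season: 1.01 × 4.80 × 50 = 242.40 mm
late-season: 0.73 × 2.63 × 45 = 86.40 mm
Seasonal total = 375.19 mm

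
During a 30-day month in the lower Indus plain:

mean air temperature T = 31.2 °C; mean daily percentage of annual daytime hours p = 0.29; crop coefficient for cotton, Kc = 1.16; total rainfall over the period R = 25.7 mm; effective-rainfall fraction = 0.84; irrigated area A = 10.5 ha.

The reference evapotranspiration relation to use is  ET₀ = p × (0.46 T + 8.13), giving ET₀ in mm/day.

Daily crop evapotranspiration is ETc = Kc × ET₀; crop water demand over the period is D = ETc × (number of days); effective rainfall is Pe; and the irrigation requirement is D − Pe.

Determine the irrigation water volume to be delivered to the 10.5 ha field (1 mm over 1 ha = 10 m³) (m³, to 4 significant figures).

ET₀ = 0.29 × (0.46 × 31.2 + 8.13) = 0.29 × 22.482 = 6.5198 mm/d
ETc = Kc × ET₀ = 1.16 × 6.5198 = 7.5630 mm/d
Crop demand D = ETc × 30 d = 7.5630 × 30 = 226.890 mm
Pe = 0.84 × 25.7 = 21.588 mm
D − Pe = 226.890 − 21.588 = 205.302 mm
Volume = 205.302 mm × 10.5 ha × 10 = 21556.7 m³

21560 m³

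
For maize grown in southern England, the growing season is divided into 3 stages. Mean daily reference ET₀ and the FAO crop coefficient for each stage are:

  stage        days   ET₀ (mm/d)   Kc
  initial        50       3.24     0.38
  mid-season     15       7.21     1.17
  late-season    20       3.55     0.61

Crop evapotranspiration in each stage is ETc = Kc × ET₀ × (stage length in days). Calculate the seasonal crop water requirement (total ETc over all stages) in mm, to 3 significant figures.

initial: 0.38 × 3.24 × 50 = 61.56 mm
mid-season: 1.17 × 7.21 × 15 = 126.54 mm
late-season: 0.61 × 3.55 × 20 = 43.31 mm
Seasonal total = 231.41 mm

231 mm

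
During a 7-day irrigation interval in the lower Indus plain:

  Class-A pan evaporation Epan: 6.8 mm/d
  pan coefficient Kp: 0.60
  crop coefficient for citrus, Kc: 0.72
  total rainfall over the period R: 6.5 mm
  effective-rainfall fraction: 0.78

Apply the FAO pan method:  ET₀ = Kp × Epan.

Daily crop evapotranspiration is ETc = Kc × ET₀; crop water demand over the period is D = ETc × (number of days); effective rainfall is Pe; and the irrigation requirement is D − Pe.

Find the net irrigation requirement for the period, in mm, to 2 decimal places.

15.49 mm

ET₀ = 0.60 × 6.8 = 4.0800 mm/d
ETc = Kc × ET₀ = 0.72 × 4.0800 = 2.9376 mm/d
Crop demand D = ETc × 7 d = 2.9376 × 7 = 20.563 mm
Pe = 0.78 × 6.5 = 5.070 mm
D − Pe = 20.563 − 5.070 = 15.493 mm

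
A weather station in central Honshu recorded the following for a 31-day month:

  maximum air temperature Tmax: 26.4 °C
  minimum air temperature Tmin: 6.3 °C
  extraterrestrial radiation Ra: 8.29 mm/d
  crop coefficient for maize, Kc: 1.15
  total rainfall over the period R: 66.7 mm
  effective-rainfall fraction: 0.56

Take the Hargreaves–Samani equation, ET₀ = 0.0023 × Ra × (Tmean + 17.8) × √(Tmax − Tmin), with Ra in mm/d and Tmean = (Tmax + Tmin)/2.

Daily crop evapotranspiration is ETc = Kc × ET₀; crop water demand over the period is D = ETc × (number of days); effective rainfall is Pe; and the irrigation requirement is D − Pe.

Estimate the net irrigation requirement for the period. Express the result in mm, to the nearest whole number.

Tmean = (26.4 + 6.3)/2 = 16.35 °C
ET₀ = 0.0023 × 8.29 × (16.35 + 17.8) × √20.1 = 0.0023 × 8.29 × 34.15 × 4.4833 = 2.9192 mm/d
ETc = Kc × ET₀ = 1.15 × 2.9192 = 3.3571 mm/d
Crop demand D = ETc × 31 d = 3.3571 × 31 = 104.070 mm
Pe = 0.56 × 66.7 = 37.352 mm
D − Pe = 104.070 − 37.352 = 66.718 mm

67 mm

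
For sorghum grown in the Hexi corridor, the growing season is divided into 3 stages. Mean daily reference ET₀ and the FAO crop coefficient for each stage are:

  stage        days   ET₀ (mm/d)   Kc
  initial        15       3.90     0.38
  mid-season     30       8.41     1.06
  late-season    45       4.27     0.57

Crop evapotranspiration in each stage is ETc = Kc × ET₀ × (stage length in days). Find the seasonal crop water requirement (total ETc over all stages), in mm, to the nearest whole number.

initial: 0.38 × 3.90 × 15 = 22.23 mm
mid-season: 1.06 × 8.41 × 30 = 267.44 mm
late-season: 0.57 × 4.27 × 45 = 109.53 mm
Seasonal total = 399.20 mm

399 mm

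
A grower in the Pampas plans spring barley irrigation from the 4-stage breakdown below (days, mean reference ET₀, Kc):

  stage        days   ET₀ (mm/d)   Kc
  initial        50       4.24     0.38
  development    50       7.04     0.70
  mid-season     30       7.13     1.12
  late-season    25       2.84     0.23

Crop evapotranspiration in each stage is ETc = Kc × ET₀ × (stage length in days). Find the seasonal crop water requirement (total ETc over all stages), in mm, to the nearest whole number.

initial: 0.38 × 4.24 × 50 = 80.56 mm
development: 0.70 × 7.04 × 50 = 246.40 mm
mid-season: 1.12 × 7.13 × 30 = 239.57 mm
late-season: 0.23 × 2.84 × 25 = 16.33 mm
Seasonal total = 582.86 mm

583 mm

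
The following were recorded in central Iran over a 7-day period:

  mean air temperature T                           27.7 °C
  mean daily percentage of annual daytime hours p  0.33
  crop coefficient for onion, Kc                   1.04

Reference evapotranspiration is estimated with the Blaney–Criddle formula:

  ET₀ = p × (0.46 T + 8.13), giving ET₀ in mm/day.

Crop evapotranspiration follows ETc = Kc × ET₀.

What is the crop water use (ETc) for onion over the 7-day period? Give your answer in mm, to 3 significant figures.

ET₀ = 0.33 × (0.46 × 27.7 + 8.13) = 0.33 × 20.872 = 6.8878 mm/d
ETc = Kc × ET₀ = 1.04 × 6.8878 = 7.1633 mm/d
Over 7 days: 7.1633 × 7 = 50.143 mm

50.1 mm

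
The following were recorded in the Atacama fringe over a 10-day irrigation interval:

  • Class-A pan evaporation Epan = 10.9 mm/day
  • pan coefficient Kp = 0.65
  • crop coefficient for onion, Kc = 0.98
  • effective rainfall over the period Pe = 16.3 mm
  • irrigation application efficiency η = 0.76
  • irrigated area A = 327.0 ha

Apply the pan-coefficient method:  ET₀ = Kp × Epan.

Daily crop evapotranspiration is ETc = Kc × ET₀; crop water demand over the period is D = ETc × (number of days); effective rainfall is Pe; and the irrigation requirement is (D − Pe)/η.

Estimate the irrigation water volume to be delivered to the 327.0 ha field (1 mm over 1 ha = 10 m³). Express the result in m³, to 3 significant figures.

ET₀ = 0.65 × 10.9 = 7.0850 mm/d
ETc = Kc × ET₀ = 0.98 × 7.0850 = 6.9433 mm/d
Crop demand D = ETc × 10 d = 6.9433 × 10 = 69.433 mm
D − Pe = 69.433 − 16.3 = 53.133 mm
Gross irrigation = 53.133 / 0.76 = 69.912 mm
Volume = 69.912 mm × 327.0 ha × 10 = 228612.2 m³

229000 m³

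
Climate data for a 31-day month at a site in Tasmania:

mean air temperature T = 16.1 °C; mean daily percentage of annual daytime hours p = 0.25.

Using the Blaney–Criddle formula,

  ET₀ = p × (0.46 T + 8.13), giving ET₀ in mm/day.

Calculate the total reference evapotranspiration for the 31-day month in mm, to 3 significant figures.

ET₀ = 0.25 × (0.46 × 16.1 + 8.13) = 0.25 × 15.536 = 3.8840 mm/d
Monthly total = 3.8840 × 31 = 120.404 mm

120 mm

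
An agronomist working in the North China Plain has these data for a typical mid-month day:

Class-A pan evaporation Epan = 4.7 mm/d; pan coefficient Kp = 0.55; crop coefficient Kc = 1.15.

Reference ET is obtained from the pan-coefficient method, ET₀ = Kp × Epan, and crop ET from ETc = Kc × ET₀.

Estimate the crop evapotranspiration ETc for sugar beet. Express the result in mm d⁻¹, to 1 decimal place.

3.0 mm d⁻¹

ET₀ = 0.55 × 4.7 = 2.5850 mm/d
ETc = Kc × ET₀ = 1.15 × 2.5850 = 2.9728 mm/d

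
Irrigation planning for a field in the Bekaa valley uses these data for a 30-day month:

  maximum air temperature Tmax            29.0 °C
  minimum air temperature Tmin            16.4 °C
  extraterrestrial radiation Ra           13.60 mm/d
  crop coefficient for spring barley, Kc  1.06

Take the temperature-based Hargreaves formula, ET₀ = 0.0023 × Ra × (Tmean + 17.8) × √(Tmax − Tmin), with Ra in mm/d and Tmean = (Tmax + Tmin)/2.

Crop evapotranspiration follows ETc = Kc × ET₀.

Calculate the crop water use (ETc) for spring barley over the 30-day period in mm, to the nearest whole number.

Tmean = (29.0 + 16.4)/2 = 22.70 °C
ET₀ = 0.0023 × 13.60 × (22.70 + 17.8) × √12.6 = 0.0023 × 13.60 × 40.50 × 3.5496 = 4.4968 mm/d
ETc = Kc × ET₀ = 1.06 × 4.4968 = 4.7666 mm/d
Over 30 days: 4.7666 × 30 = 142.998 mm

143 mm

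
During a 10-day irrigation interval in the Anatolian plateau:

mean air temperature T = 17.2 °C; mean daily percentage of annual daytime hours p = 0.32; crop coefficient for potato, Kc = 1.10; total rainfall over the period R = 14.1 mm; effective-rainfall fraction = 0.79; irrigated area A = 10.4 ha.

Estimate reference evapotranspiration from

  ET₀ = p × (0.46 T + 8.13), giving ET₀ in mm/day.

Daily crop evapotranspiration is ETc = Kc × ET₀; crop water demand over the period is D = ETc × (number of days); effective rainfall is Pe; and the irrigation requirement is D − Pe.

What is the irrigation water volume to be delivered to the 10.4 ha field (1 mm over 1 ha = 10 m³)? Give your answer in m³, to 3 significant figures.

ET₀ = 0.32 × (0.46 × 17.2 + 8.13) = 0.32 × 16.042 = 5.1334 mm/d
ETc = Kc × ET₀ = 1.10 × 5.1334 = 5.6467 mm/d
Crop demand D = ETc × 10 d = 5.6467 × 10 = 56.467 mm
Pe = 0.79 × 14.1 = 11.139 mm
D − Pe = 56.467 − 11.139 = 45.328 mm
Volume = 45.328 mm × 10.4 ha × 10 = 4714.1 m³

4710 m³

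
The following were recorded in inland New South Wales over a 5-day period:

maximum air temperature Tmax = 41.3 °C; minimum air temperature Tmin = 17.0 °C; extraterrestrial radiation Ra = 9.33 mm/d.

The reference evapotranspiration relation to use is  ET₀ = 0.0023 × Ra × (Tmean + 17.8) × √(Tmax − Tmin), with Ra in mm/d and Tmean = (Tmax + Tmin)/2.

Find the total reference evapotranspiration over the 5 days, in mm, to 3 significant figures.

24.8 mm

Tmean = (41.3 + 17.0)/2 = 29.15 °C
ET₀ = 0.0023 × 9.33 × (29.15 + 17.8) × √24.3 = 0.0023 × 9.33 × 46.95 × 4.9295 = 4.9665 mm/d
Over 5 days: 4.9665 × 5 = 24.833 mm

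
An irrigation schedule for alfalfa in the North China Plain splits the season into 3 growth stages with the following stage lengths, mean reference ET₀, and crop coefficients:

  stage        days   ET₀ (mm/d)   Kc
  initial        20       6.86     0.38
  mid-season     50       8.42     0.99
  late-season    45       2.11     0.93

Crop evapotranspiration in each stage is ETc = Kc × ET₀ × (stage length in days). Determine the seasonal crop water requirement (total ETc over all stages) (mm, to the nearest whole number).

initial: 0.38 × 6.86 × 20 = 52.14 mm
mid-season: 0.99 × 8.42 × 50 = 416.79 mm
late-season: 0.93 × 2.11 × 45 = 88.30 mm
Seasonal total = 557.23 mm

557 mm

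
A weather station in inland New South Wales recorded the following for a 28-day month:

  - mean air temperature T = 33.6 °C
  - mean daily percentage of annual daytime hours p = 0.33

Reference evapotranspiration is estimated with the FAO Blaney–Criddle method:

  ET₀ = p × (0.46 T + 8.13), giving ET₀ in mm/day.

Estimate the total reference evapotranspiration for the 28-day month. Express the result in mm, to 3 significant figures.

ET₀ = 0.33 × (0.46 × 33.6 + 8.13) = 0.33 × 23.586 = 7.7834 mm/d
Monthly total = 7.7834 × 28 = 217.935 mm

218 mm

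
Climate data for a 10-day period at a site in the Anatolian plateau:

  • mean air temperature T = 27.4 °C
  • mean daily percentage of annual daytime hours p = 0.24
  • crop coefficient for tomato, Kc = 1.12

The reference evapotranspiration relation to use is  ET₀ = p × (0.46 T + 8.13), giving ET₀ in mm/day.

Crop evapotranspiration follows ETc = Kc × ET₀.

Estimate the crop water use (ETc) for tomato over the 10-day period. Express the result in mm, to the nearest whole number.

ET₀ = 0.24 × (0.46 × 27.4 + 8.13) = 0.24 × 20.734 = 4.9762 mm/d
ETc = Kc × ET₀ = 1.12 × 4.9762 = 5.5733 mm/d
Over 10 days: 5.5733 × 10 = 55.733 mm

56 mm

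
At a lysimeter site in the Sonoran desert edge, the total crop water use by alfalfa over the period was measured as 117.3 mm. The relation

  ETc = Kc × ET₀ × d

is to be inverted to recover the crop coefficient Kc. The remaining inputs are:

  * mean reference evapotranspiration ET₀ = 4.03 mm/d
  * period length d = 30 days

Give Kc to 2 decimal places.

ETc = Kc × ET₀ × d  ⇒  Kc = ETc / (ET₀ × d)
Kc = 117.3 / (4.03 × 30) = 117.3 / 120.90 = 0.9702

0.97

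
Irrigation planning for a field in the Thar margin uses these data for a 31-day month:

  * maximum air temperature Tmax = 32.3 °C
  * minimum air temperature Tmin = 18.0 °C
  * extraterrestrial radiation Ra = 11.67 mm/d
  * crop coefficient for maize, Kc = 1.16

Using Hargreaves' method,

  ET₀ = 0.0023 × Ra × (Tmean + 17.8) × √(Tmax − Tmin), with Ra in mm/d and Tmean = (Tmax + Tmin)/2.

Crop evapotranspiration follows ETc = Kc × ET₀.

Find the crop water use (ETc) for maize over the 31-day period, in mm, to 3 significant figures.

157 mm

Tmean = (32.3 + 18.0)/2 = 25.15 °C
ET₀ = 0.0023 × 11.67 × (25.15 + 17.8) × √14.3 = 0.0023 × 11.67 × 42.95 × 3.7815 = 4.3594 mm/d
ETc = Kc × ET₀ = 1.16 × 4.3594 = 5.0569 mm/d
Over 31 days: 5.0569 × 31 = 156.764 mm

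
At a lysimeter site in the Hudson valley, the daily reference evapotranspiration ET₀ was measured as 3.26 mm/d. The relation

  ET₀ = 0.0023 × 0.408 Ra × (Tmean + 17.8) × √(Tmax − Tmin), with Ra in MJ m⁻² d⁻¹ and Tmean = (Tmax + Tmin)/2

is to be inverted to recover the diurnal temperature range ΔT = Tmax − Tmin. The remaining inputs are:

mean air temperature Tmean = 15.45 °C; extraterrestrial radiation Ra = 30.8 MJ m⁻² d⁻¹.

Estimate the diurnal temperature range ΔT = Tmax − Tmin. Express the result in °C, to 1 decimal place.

11.5 °C

√ΔT = ET₀ / [0.0023 × 0.408 × Ra × (Tmean+17.8)] = 3.26 / (0.0023 × 12.5664 × 33.25) = 3.3922
ΔT = 3.3922² = 11.507 °C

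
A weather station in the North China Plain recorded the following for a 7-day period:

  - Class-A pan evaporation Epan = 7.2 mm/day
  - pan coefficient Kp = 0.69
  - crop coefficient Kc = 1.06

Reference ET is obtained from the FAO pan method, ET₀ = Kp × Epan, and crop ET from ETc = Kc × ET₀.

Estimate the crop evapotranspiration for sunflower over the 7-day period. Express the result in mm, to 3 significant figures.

ET₀ = 0.69 × 7.2 = 4.9680 mm/d
ETc = Kc × ET₀ = 1.06 × 4.9680 = 5.2661 mm/d
Over 7 days: 5.2661 × 7 = 36.863 mm

36.9 mm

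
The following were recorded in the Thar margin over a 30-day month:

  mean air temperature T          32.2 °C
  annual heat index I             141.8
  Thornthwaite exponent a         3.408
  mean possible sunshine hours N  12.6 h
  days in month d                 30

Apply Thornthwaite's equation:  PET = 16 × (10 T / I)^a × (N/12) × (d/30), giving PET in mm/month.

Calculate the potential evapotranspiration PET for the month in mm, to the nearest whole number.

275 mm

10T/I = 10 × 32.2 / 141.8 = 2.2708
(10T/I)^a = 2.2708^3.408 = 16.3628
Uncorrected PET = 16 × 16.3628 = 261.805 mm
Correction = (N/12)(d/30) = (12.6/12)(30/30) = 1.0500
PET = 261.805 × 1.0500 = 274.895 mm/month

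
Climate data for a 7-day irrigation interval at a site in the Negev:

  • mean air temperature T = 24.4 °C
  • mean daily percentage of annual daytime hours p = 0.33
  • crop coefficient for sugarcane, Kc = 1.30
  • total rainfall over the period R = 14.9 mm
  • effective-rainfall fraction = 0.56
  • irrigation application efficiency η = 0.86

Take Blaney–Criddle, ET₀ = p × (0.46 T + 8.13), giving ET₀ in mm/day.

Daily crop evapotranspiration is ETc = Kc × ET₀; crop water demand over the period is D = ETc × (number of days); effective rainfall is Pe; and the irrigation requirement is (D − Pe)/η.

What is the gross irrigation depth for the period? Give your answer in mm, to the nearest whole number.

58 mm

ET₀ = 0.33 × (0.46 × 24.4 + 8.13) = 0.33 × 19.354 = 6.3868 mm/d
ETc = Kc × ET₀ = 1.30 × 6.3868 = 8.3028 mm/d
Crop demand D = ETc × 7 d = 8.3028 × 7 = 58.120 mm
Pe = 0.56 × 14.9 = 8.344 mm
D − Pe = 58.120 − 8.344 = 49.776 mm
Gross irrigation = 49.776 / 0.86 = 57.879 mm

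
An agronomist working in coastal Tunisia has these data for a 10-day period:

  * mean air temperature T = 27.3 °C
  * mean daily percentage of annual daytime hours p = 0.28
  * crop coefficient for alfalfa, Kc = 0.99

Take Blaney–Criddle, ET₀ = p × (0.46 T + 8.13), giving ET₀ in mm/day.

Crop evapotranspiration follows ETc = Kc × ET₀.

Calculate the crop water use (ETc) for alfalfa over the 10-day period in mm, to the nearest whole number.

57 mm

ET₀ = 0.28 × (0.46 × 27.3 + 8.13) = 0.28 × 20.688 = 5.7926 mm/d
ETc = Kc × ET₀ = 0.99 × 5.7926 = 5.7347 mm/d
Over 10 days: 5.7347 × 10 = 57.347 mm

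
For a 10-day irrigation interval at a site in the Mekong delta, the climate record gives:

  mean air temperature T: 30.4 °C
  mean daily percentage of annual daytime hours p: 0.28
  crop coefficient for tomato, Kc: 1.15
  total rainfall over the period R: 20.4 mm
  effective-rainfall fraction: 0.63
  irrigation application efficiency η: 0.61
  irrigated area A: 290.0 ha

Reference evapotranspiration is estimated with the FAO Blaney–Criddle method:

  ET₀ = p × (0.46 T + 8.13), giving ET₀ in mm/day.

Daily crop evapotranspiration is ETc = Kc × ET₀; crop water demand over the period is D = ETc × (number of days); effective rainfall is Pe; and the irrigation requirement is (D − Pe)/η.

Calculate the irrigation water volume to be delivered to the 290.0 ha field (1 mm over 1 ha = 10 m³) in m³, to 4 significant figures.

277400 m³

ET₀ = 0.28 × (0.46 × 30.4 + 8.13) = 0.28 × 22.114 = 6.1919 mm/d
ETc = Kc × ET₀ = 1.15 × 6.1919 = 7.1207 mm/d
Crop demand D = ETc × 10 d = 7.1207 × 10 = 71.207 mm
Pe = 0.63 × 20.4 = 12.852 mm
D − Pe = 71.207 − 12.852 = 58.355 mm
Gross irrigation = 58.355 / 0.61 = 95.664 mm
Volume = 95.664 mm × 290.0 ha × 10 = 277425.6 m³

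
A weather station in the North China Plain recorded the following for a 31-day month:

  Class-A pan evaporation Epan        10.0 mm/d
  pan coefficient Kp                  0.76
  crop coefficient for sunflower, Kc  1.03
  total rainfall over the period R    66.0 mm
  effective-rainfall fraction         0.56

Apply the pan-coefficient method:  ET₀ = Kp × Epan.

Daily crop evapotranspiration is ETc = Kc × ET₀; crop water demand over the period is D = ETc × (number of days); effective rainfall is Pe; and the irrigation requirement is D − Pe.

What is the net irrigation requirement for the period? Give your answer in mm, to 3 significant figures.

ET₀ = 0.76 × 10.0 = 7.6000 mm/d
ETc = Kc × ET₀ = 1.03 × 7.6000 = 7.8280 mm/d
Crop demand D = ETc × 31 d = 7.8280 × 31 = 242.668 mm
Pe = 0.56 × 66.0 = 36.960 mm
D − Pe = 242.668 − 36.960 = 205.708 mm

206 mm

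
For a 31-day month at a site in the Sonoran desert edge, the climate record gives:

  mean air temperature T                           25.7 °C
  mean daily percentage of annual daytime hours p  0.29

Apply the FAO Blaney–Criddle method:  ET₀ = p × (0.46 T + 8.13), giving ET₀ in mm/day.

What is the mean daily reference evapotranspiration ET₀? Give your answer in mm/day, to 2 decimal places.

ET₀ = 0.29 × (0.46 × 25.7 + 8.13) = 0.29 × 19.952 = 5.7861 mm/d

5.79 mm/day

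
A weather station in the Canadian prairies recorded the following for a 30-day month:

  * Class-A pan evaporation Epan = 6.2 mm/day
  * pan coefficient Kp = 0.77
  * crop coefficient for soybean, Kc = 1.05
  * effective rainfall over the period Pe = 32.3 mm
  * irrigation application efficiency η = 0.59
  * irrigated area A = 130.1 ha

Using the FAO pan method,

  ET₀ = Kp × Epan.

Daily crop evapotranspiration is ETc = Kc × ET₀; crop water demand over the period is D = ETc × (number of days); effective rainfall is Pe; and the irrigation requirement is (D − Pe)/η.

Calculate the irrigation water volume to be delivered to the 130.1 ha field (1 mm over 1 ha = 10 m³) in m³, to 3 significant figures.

260000 m³

ET₀ = 0.77 × 6.2 = 4.7740 mm/d
ETc = Kc × ET₀ = 1.05 × 4.7740 = 5.0127 mm/d
Crop demand D = ETc × 30 d = 5.0127 × 30 = 150.381 mm
D − Pe = 150.381 − 32.3 = 118.081 mm
Gross irrigation = 118.081 / 0.59 = 200.137 mm
Volume = 200.137 mm × 130.1 ha × 10 = 260378.2 m³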